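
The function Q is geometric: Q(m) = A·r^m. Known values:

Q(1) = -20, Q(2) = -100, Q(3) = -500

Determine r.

5

Consecutive ratio: -100/(-20) = 5, and -500/(-100) = 5, so r = 5.
Then A·5^1 = -20 gives A = -4, and Q(m) = -4·5^m.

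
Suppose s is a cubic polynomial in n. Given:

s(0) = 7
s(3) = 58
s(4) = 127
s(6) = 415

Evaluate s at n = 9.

Write s(n) = an³ + bn² + cn + d; the 4 given values yield a linear system in the 4 coefficients.
Solving, s(n) = 2n³ - n² + 2n + 7.
Then s(9) = 1402.

1402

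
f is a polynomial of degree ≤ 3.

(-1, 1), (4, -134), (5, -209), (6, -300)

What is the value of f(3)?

Write f(m) = am³ + bm² + cm + d; the 4 given values yield a linear system in the 4 coefficients.
Solving, the leading coefficient vanishes, and f(m) = -8m² - 3m + 6.
Then f(3) = -75.

-75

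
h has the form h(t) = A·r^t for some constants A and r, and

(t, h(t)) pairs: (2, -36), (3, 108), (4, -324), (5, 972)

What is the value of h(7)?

8748

Consecutive ratio: 108/(-36) = -3, and -324/108 = -3, so r = -3.
Then A·(-3)^2 = -36 gives A = -4, and h(t) = -4·(-3)^t.
h(7) = -4·(-3)^7 = 8748.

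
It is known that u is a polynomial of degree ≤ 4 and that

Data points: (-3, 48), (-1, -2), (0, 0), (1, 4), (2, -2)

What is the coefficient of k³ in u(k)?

-2

Write u(k) = ak^4 + bk³ + ck² + dk + e; the 5 given values yield a linear system in the 5 coefficients.
Solving, the leading coefficient vanishes, and u(k) = -2k³ + k² + 5k.
The coefficient of k³ is -2.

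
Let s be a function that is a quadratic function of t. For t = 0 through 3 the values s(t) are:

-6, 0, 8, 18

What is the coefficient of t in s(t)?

5

Write s(t) = at² + bt + c; the 4 given values yield a linear system in the 3 coefficients.
Solving, s(t) = t² + 5t - 6.
The coefficient of t is 5.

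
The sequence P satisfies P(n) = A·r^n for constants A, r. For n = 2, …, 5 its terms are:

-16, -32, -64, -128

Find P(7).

-512

Consecutive ratio: -32/(-16) = 2, and -64/(-32) = 2, so r = 2.
Then A·2^2 = -16 gives A = -4, and P(n) = -4·2^n.
P(7) = -4·2^7 = -512.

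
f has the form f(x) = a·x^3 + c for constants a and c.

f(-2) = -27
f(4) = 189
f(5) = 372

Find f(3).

From f(-2) = -27 and f(4) = 189: -8a + c = -27 and 64a + c = 189.
Subtracting: 72a = 216, so a = 3; then c = -27 − 3·(-8) = -3.
So f(x) = 3x³ − 3, and f(3) = 78.

78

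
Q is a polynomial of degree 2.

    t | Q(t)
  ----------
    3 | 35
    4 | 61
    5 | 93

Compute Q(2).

15

Write Q(t) = at² + bt + c; the 3 given values yield a linear system in the 3 coefficients.
Solving, Q(t) = 3t² + 5t - 7.
Then Q(2) = 15.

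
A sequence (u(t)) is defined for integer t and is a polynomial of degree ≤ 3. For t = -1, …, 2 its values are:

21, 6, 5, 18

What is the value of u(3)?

First differences: -15, -1, 13. Second differences: 14, 14.
Level-2 differences are constant, so u has degree 2.
Fitting a degree-2 polynomial gives u(t) = 7t² - 8t + 6.
Then u(3) = 45.

45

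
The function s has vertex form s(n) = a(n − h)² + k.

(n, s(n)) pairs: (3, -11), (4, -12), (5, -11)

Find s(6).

First differences -1, 1; second difference 2 = 2a, so a = 1.
Expanding, the n-coefficient is −2ah = -2h; matching it to the data gives h = 4, and then k = -12.
So s(n) = 1(n − 4)² − 12.
s(6) = 1·2² − 12 = -8.

-8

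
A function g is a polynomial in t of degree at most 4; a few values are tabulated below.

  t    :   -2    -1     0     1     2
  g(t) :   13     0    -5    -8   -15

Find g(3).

-32

First differences: -13, -5, -3, -7. Second differences: 8, 2, -4. Third differences: -6, -6.
Level-3 differences are constant, so g has degree 3.
Fitting a degree-3 polynomial gives g(t) = -t³ + t² - 3t - 5.
Then g(3) = -32.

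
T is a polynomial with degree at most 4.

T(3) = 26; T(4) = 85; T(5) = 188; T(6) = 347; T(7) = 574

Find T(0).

First differences: 59, 103, 159, 227. Second differences: 44, 56, 68. Third differences: 12, 12.
Level-3 differences are constant, so T has degree 3.
Fitting a degree-3 polynomial gives T(k) = 2k³ - 2k² - k - 7.
Then T(0) = -7.

-7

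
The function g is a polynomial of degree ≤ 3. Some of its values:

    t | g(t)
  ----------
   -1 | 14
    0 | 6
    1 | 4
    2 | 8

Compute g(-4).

74

Write g(t) = at³ + bt² + ct + d; the 4 given values yield a linear system in the 4 coefficients.
Solving, the leading coefficient vanishes, and g(t) = 3t² - 5t + 6.
Then g(-4) = 74.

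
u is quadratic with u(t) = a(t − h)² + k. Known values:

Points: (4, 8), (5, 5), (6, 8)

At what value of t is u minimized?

5

First differences -3, 3; second difference 6 = 2a, so a = 3.
Expanding, the t-coefficient is −2ah = -6h; matching it to the data gives h = 5, and then k = 5.
So u(t) = 3(t − 5)² + 5.
Hence h = 5.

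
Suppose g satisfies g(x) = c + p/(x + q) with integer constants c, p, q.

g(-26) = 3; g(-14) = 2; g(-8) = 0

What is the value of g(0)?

(g(x) − c)(x + q) = p for each data point; the three points give a linear system in c and q, then p follows.
Solving: c = 4, q = 2, p = 24, so g(x) = 4 + 24/(x + 2).
Then g(0) = 4 + 24/2 = 16.

16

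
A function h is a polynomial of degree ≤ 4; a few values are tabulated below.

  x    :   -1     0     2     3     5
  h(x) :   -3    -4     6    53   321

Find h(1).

-7

Write h(x) = ax^4 + bx³ + cx² + dx + e; the 5 given values yield a linear system in the 5 coefficients.
Solving, the leading coefficient vanishes, and h(x) = 3x³ - x² - 5x - 4.
Then h(1) = -7.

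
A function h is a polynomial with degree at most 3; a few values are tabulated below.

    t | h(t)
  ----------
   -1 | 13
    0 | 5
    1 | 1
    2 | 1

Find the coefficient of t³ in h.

0

First differences: -8, -4, 0. Second differences: 4, 4.
Level-2 differences are constant, so h has degree 2.
Fitting a degree-2 polynomial gives h(t) = 2t² - 6t + 5.
The coefficient of t³ is 0.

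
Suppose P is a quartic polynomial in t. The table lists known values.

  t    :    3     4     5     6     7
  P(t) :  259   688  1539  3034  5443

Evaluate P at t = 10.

Write P(t) = at^4 + bt³ + ct² + dt + e; the 5 given values yield a linear system in the 5 coefficients.
Solving, P(t) = 2t^4 + t³ + 5t² + 7t + 4.
Then P(10) = 21574.

21574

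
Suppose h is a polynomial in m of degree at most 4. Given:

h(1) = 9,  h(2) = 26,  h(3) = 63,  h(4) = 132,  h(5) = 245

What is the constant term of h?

0

Write h(m) = am^4 + bm³ + cm² + dm + e; the 5 given values yield a linear system in the 5 coefficients.
Solving, the leading coefficient vanishes, and h(m) = 2m³ - 2m² + 9m.
The constant term is h(0) = 0.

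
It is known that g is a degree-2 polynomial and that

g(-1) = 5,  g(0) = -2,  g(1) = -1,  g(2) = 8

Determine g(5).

First differences: -7, 1, 9. Second differences: 8, 8.
Level-2 differences are constant, so g has degree 2.
Fitting a degree-2 polynomial gives g(n) = 4n² - 3n - 2.
Then g(5) = 83.

83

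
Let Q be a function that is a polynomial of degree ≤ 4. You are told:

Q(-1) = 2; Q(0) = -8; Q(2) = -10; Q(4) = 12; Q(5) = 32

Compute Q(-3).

40

Write Q(x) = ax^4 + bx³ + cx² + dx + e; the 5 given values yield a linear system in the 5 coefficients.
Solving, the top 2 coefficients vanish, and Q(x) = 3x² - 7x - 8.
Then Q(-3) = 40.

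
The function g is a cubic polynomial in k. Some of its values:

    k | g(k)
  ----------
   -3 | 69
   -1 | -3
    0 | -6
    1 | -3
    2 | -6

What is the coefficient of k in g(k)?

Write g(k) = ak³ + bk² + ck + d; the 5 given values yield a linear system in the 4 coefficients.
Solving, g(k) = -2k³ + 3k² + 2k - 6.
The coefficient of k is 2.

2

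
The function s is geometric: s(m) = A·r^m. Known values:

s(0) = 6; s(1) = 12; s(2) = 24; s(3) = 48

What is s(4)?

96

Consecutive ratio: 12/6 = 2, and 24/12 = 2, so r = 2.
Then A·2^0 = 6 gives A = 6, and s(m) = 6·2^m.
s(4) = 6·2^4 = 96.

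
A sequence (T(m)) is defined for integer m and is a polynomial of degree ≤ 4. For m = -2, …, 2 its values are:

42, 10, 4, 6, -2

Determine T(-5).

474

Write T(m) = am^4 + bm³ + cm² + dm + e; the 5 given values yield a linear system in the 5 coefficients.
Solving, the leading coefficient vanishes, and T(m) = -3m³ + 4m² + m + 4.
Then T(-5) = 474.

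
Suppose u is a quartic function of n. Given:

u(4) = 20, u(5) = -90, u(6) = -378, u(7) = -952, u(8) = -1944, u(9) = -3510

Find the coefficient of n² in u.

2

First differences: -110, -288, -574, -992, -1566. Second differences: -178, -286, -418, -574. Third differences: -108, -132, -156. Fourth differences: -24, -24.
Level-4 differences are constant, so u has degree 4.
Fitting a degree-4 polynomial gives u(n) = -n^4 + 4n³ + 2n² - 3n.
The coefficient of n² is 2.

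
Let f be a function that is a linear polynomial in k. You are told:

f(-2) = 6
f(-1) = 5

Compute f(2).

Write f(k) = ak + b; the 2 given values yield a linear system in the 2 coefficients.
Solving, f(k) = -k + 4.
Then f(2) = 2.

2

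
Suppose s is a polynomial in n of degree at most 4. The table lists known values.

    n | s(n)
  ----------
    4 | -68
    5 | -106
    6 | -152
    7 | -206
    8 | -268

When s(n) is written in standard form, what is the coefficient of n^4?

First differences: -38, -46, -54, -62. Second differences: -8, -8, -8.
Level-2 differences are constant, so s has degree 2.
Fitting a degree-2 polynomial gives s(n) = -4n² - 2n + 4.
The coefficient of n^4 is 0.

0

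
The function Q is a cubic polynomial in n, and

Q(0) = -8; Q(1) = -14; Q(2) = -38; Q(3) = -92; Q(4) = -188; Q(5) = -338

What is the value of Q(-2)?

-2

Write Q(n) = an³ + bn² + cn + d; the 6 given values yield a linear system in the 4 coefficients.
Solving, Q(n) = -2n³ - 3n² - n - 8.
Then Q(-2) = -2.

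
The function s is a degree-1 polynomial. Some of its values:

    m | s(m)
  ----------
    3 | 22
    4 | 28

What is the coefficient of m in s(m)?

6

Write s(m) = am + b; the 2 given values yield a linear system in the 2 coefficients.
Solving, s(m) = 6m + 4.
The coefficient of m is 6.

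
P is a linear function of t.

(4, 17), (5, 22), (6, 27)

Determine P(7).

First differences: 5, 5.
Level-1 differences are constant, so P has degree 1.
Fitting a degree-1 polynomial gives P(t) = 5t - 3.
Then P(7) = 32.

32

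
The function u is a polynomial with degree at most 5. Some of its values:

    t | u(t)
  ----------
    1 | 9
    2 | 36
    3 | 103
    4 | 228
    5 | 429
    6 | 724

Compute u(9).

Write u(t) = at^5 + bt^4 + ct³ + dt² + et + p; the 6 given values yield a linear system in the 6 coefficients.
Solving, the top 2 coefficients vanish, and u(t) = 3t³ + 2t² + 4.
Then u(9) = 2353.

2353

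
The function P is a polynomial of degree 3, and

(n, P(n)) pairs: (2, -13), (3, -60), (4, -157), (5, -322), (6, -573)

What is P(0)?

First differences: -47, -97, -165, -251. Second differences: -50, -68, -86. Third differences: -18, -18.
Level-3 differences are constant, so P has degree 3.
Fitting a degree-3 polynomial gives P(n) = -3n³ + 2n² + 3.
Then P(0) = 3.

3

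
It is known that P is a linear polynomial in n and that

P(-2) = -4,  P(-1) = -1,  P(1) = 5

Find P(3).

Write P(n) = an + b; the 3 given values yield a linear system in the 2 coefficients.
Solving, P(n) = 3n + 2.
Then P(3) = 11.

11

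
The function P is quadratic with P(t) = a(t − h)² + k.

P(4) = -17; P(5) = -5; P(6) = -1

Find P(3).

First differences 12, 4; second difference -8 = 2a, so a = -4.
Expanding, the t-coefficient is −2ah = 8h; matching it to the data gives h = 6, and then k = -1.
So P(t) = -4(t − 6)² − 1.
P(3) = -4·(-3)² − 1 = -37.

-37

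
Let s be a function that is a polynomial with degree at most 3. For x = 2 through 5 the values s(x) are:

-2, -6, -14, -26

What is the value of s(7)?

Write s(x) = ax³ + bx² + cx + d; the 4 given values yield a linear system in the 4 coefficients.
Solving, the leading coefficient vanishes, and s(x) = -2x² + 6x - 6.
Then s(7) = -62.

-62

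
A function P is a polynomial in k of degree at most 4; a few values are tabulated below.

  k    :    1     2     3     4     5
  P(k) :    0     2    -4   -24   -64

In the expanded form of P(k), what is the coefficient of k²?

First differences: 2, -6, -20, -40. Second differences: -8, -14, -20. Third differences: -6, -6.
Level-3 differences are constant, so P has degree 3.
Fitting a degree-3 polynomial gives P(k) = -k³ + 2k² + 3k - 4.
The coefficient of k² is 2.

2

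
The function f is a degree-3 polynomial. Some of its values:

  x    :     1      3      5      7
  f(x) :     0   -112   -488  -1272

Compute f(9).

-2608

Write f(x) = ax³ + bx² + cx + d; the 4 given values yield a linear system in the 4 coefficients.
Solving, f(x) = -3x³ - 6x² + 7x + 2.
Then f(9) = -2608.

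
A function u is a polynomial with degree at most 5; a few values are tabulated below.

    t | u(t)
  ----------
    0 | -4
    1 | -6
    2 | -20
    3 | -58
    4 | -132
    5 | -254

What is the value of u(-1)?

-2

Write u(t) = at^5 + bt^4 + ct³ + dt² + et + p; the 6 given values yield a linear system in the 6 coefficients.
Solving, the top 2 coefficients vanish, and u(t) = -2t³ - 4.
Then u(-1) = -2.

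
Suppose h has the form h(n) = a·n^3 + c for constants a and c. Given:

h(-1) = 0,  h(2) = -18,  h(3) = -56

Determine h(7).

From h(-1) = 0 and h(2) = -18: -1a + c = 0 and 8a + c = -18.
Subtracting: 9a = -18, so a = -2; then c = 0 − (-2)·(-1) = -2.
So h(n) = -2n³ − 2, and h(7) = -688.

-688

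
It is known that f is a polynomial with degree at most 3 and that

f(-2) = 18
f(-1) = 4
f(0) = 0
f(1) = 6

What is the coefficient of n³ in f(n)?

0

Write f(n) = an³ + bn² + cn + d; the 4 given values yield a linear system in the 4 coefficients.
Solving, the leading coefficient vanishes, and f(n) = 5n² + n.
The coefficient of n³ is 0.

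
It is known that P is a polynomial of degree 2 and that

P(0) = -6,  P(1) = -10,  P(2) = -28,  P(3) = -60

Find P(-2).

-40

First differences: -4, -18, -32. Second differences: -14, -14.
Level-2 differences are constant, so P has degree 2.
Fitting a degree-2 polynomial gives P(t) = -7t² + 3t - 6.
Then P(-2) = -40.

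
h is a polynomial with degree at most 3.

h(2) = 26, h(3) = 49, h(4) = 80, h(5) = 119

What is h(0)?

4

First differences: 23, 31, 39. Second differences: 8, 8.
Level-2 differences are constant, so h has degree 2.
Fitting a degree-2 polynomial gives h(x) = 4x² + 3x + 4.
Then h(0) = 4.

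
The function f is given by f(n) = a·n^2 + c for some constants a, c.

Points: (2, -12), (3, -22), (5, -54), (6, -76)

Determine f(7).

From f(2) = -12 and f(3) = -22: 4a + c = -12 and 9a + c = -22.
Subtracting: 5a = -10, so a = -2; then c = -12 − (-2)·4 = -4.
So f(n) = -2n² − 4, and f(7) = -102.

-102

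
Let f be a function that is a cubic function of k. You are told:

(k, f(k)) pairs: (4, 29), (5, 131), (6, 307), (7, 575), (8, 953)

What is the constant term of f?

1

First differences: 102, 176, 268, 378. Second differences: 74, 92, 110. Third differences: 18, 18.
Level-3 differences are constant, so f has degree 3.
Fitting a degree-3 polynomial gives f(k) = 3k³ - 8k² - 9k + 1.
The constant term is f(0) = 1.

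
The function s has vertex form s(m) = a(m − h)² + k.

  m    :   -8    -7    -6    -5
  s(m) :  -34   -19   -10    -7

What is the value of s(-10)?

First differences 15, 9, 3; second difference -6 = 2a, so a = -3.
Expanding, the m-coefficient is −2ah = 6h; matching it to the data gives h = -5, and then k = -7.
So s(m) = -3(m + 5)² − 7.
s(-10) = -3·(-5)² − 7 = -82.

-82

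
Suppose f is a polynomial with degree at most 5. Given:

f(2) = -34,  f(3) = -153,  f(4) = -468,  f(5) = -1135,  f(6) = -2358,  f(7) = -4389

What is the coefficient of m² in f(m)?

Write f(m) = am^5 + bm^4 + cm³ + dm² + em + p; the 6 given values yield a linear system in the 6 coefficients.
Solving, the leading coefficient vanishes, and f(m) = -2m^4 + 2m³ - 6m² + 3m.
The coefficient of m² is -6.

-6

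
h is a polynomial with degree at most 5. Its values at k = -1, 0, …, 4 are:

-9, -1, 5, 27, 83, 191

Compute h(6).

635

Write h(k) = ak^5 + bk^4 + ck³ + dk² + ek + p; the 6 given values yield a linear system in the 6 coefficients.
Solving, the top 2 coefficients vanish, and h(k) = 3k³ - k² + 4k - 1.
Then h(6) = 635.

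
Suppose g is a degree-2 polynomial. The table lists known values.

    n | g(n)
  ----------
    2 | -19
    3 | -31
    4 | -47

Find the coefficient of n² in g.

-2

Write g(n) = an² + bn + c; the 3 given values yield a linear system in the 3 coefficients.
Solving, g(n) = -2n² - 2n - 7.
The coefficient of n² is -2.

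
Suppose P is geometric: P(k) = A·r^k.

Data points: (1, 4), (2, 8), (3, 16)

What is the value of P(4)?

Consecutive ratio: 8/4 = 2, and 16/8 = 2, so r = 2.
Then A·2^1 = 4 gives A = 2, and P(k) = 2·2^k.
P(4) = 2·2^4 = 32.

32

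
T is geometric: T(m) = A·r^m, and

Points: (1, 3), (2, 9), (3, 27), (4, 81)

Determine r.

3

Consecutive ratio: 9/3 = 3, and 27/9 = 3, so r = 3.
Then A·3^1 = 3 gives A = 1, and T(m) = 1·3^m.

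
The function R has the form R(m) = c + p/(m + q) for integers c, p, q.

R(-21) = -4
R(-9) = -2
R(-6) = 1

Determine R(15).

(R(m) − c)(m + q) = p for each data point; the three points give a linear system in c and q, then p follows.
Solving: c = -5, q = 3, p = -18, so R(m) = -5 − 18/(m + 3).
Then R(15) = -5 − 18/18 = -6.

-6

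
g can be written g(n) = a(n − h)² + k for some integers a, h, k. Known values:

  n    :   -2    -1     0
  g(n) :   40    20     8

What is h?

1

First differences -20, -12; second difference 8 = 2a, so a = 4.
Expanding, the n-coefficient is −2ah = -8h; matching it to the data gives h = 1, and then k = 4.
So g(n) = 4(n − 1)² + 4.
Hence h = 1.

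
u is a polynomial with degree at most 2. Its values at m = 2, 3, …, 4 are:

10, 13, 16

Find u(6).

First differences: 3, 3.
Level-1 differences are constant, so u has degree 1.
Fitting a degree-1 polynomial gives u(m) = 3m + 4.
Then u(6) = 22.

22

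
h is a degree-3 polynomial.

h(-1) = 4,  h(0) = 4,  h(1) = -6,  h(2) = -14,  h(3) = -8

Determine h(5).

First differences: 0, -10, -8, 6. Second differences: -10, 2, 14. Third differences: 12, 12.
Level-3 differences are constant, so h has degree 3.
Fitting a degree-3 polynomial gives h(k) = 2k³ - 5k² - 7k + 4.
Then h(5) = 94.

94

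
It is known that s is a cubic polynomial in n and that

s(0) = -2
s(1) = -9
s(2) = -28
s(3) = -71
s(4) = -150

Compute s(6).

-464

First differences: -7, -19, -43, -79. Second differences: -12, -24, -36. Third differences: -12, -12.
Level-3 differences are constant, so s has degree 3.
Fitting a degree-3 polynomial gives s(n) = -2n³ - 5n - 2.
Then s(6) = -464.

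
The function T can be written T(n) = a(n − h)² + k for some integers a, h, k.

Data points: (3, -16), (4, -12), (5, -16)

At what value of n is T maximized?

First differences 4, -4; second difference -8 = 2a, so a = -4.
Expanding, the n-coefficient is −2ah = 8h; matching it to the data gives h = 4, and then k = -12.
So T(n) = -4(n − 4)² − 12.
Hence h = 4.

4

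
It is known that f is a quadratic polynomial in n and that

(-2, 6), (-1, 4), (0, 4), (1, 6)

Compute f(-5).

24

First differences: -2, 0, 2. Second differences: 2, 2.
Level-2 differences are constant, so f has degree 2.
Fitting a degree-2 polynomial gives f(n) = n² + n + 4.
Then f(-5) = 24.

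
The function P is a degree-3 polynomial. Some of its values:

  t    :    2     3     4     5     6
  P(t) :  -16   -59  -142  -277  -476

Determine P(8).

Write P(t) = at³ + bt² + ct + d; the 5 given values yield a linear system in the 4 coefficients.
Solving, P(t) = -2t³ - 2t² + 5t - 2.
Then P(8) = -1114.

-1114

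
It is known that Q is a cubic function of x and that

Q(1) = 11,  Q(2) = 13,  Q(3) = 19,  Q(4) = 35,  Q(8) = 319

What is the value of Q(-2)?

Write Q(x) = ax³ + bx² + cx + d; the 5 given values yield a linear system in the 4 coefficients.
Solving, Q(x) = x³ - 4x² + 7x + 7.
Then Q(-2) = -31.

-31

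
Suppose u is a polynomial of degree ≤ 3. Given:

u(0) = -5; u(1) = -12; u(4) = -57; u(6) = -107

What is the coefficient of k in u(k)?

-5

Write u(k) = ak³ + bk² + ck + d; the 4 given values yield a linear system in the 4 coefficients.
Solving, the leading coefficient vanishes, and u(k) = -2k² - 5k - 5.
The coefficient of k is -5.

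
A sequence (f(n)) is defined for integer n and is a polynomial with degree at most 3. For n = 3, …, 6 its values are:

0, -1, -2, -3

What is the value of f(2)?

1

Write f(n) = an³ + bn² + cn + d; the 4 given values yield a linear system in the 4 coefficients.
Solving, the top 2 coefficients vanish, and f(n) = -n + 3.
Then f(2) = 1.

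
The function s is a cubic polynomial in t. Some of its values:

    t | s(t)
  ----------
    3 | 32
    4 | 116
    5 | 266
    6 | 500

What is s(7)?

836

Write s(t) = at³ + bt² + ct + d; the 4 given values yield a linear system in the 4 coefficients.
Solving, s(t) = 3t³ - 3t² - 6t - 4.
Then s(7) = 836.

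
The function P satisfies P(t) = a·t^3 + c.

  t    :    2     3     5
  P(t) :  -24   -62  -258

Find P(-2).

8

From P(2) = -24 and P(3) = -62: 8a + c = -24 and 27a + c = -62.
Subtracting: 19a = -38, so a = -2; then c = -24 − (-2)·8 = -8.
So P(t) = -2t³ − 8, and P(-2) = 8.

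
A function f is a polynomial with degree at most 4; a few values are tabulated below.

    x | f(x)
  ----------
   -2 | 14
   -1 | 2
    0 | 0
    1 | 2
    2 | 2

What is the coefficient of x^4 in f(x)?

0

Write f(x) = ax^4 + bx³ + cx² + dx + e; the 5 given values yield a linear system in the 5 coefficients.
Solving, the leading coefficient vanishes, and f(x) = -x³ + 2x² + x.
The coefficient of x^4 is 0.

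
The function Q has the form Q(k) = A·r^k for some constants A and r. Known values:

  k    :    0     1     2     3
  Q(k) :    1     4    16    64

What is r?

Consecutive ratio: 4/1 = 4, and 16/4 = 4, so r = 4.
Then A·4^0 = 1 gives A = 1, and Q(k) = 1·4^k.

4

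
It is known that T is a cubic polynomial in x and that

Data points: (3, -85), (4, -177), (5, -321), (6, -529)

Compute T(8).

Write T(x) = ax³ + bx² + cx + d; the 4 given values yield a linear system in the 4 coefficients.
Solving, T(x) = -2x³ - 2x² - 4x - 1.
Then T(8) = -1185.

-1185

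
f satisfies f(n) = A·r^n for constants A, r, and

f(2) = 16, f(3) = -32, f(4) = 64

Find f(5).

Consecutive ratio: -32/16 = -2, and 64/(-32) = -2, so r = -2.
Then A·(-2)^2 = 16 gives A = 4, and f(n) = 4·(-2)^n.
f(5) = 4·(-2)^5 = -128.

-128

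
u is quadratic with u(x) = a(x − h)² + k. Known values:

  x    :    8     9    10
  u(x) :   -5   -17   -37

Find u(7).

First differences -12, -20; second difference -8 = 2a, so a = -4.
Expanding, the x-coefficient is −2ah = 8h; matching it to the data gives h = 7, and then k = -1.
So u(x) = -4(x − 7)² − 1.
u(7) = -4·0² − 1 = -1.

-1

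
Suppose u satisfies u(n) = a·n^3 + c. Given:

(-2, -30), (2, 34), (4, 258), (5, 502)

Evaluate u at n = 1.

6

From u(-2) = -30 and u(2) = 34: -8a + c = -30 and 8a + c = 34.
Subtracting: 16a = 64, so a = 4; then c = -30 − 4·(-8) = 2.
So u(n) = 4n³ + 2, and u(1) = 6.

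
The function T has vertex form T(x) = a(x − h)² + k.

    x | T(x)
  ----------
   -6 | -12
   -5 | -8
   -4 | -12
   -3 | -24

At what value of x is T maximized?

First differences 4, -4, -12; second difference -8 = 2a, so a = -4.
Expanding, the x-coefficient is −2ah = 8h; matching it to the data gives h = -5, and then k = -8.
So T(x) = -4(x + 5)² − 8.
Hence h = -5.

-5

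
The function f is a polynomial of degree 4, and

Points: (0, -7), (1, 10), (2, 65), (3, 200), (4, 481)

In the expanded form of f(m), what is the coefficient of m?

6

Write f(m) = am^4 + bm³ + cm² + dm + e; the 5 given values yield a linear system in the 5 coefficients.
Solving, f(m) = m^4 + m³ + 9m² + 6m - 7.
The coefficient of m is 6.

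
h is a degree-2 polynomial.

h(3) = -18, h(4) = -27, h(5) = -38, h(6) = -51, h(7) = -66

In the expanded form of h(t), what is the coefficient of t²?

-1

First differences: -9, -11, -13, -15. Second differences: -2, -2, -2.
Level-2 differences are constant, so h has degree 2.
Fitting a degree-2 polynomial gives h(t) = -t² - 2t - 3.
The coefficient of t² is -1.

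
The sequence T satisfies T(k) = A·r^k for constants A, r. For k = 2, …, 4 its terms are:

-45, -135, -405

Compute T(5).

Consecutive ratio: -135/(-45) = 3, and -405/(-135) = 3, so r = 3.
Then A·3^2 = -45 gives A = -5, and T(k) = -5·3^k.
T(5) = -5·3^5 = -1215.

-1215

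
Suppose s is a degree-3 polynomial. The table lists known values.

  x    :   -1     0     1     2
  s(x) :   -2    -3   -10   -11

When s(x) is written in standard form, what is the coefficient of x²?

Write s(x) = ax³ + bx² + cx + d; the 4 given values yield a linear system in the 4 coefficients.
Solving, s(x) = 2x³ - 3x² - 6x - 3.
The coefficient of x² is -3.

-3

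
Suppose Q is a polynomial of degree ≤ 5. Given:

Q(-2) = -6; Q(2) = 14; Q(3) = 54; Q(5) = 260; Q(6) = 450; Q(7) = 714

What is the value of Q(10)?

Write Q(k) = ak^5 + bk^4 + ck³ + dk² + ek + p; the 6 given values yield a linear system in the 6 coefficients.
Solving, the top 2 coefficients vanish, and Q(k) = 2k³ + k² - 3k.
Then Q(10) = 2070.

2070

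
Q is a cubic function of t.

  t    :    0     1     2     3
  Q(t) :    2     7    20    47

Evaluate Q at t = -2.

Write Q(t) = at³ + bt² + ct + d; the 4 given values yield a linear system in the 4 coefficients.
Solving, Q(t) = t³ + t² + 3t + 2.
Then Q(-2) = -8.

-8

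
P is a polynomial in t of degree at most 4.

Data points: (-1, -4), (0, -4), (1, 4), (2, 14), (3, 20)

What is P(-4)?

Write P(t) = at^4 + bt³ + ct² + dt + e; the 5 given values yield a linear system in the 5 coefficients.
Solving, the leading coefficient vanishes, and P(t) = -t³ + 4t² + 5t - 4.
Then P(-4) = 104.

104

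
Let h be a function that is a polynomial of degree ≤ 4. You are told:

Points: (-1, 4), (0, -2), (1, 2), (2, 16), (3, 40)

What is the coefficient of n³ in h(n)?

First differences: -6, 4, 14, 24. Second differences: 10, 10, 10.
Level-2 differences are constant, so h has degree 2.
Fitting a degree-2 polynomial gives h(n) = 5n² - n - 2.
The coefficient of n³ is 0.

0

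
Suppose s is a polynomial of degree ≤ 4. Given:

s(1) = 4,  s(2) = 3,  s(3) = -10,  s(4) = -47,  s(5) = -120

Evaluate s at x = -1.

Write s(x) = ax^4 + bx³ + cx² + dx + e; the 5 given values yield a linear system in the 5 coefficients.
Solving, the leading coefficient vanishes, and s(x) = -2x³ + 6x² - 5x + 5.
Then s(-1) = 18.

18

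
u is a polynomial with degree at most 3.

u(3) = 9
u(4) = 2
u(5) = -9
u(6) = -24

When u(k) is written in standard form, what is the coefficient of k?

First differences: -7, -11, -15. Second differences: -4, -4.
Level-2 differences are constant, so u has degree 2.
Fitting a degree-2 polynomial gives u(k) = -2k² + 7k + 6.
The coefficient of k is 7.

7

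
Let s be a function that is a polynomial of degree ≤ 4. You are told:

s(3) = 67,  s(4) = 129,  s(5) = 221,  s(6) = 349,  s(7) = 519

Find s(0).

1

First differences: 62, 92, 128, 170. Second differences: 30, 36, 42. Third differences: 6, 6.
Level-3 differences are constant, so s has degree 3.
Fitting a degree-3 polynomial gives s(m) = m³ + 3m² + 4m + 1.
Then s(0) = 1.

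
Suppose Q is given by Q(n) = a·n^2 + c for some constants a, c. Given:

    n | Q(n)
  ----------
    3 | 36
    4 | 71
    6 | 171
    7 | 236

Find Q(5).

From Q(3) = 36 and Q(4) = 71: 9a + c = 36 and 16a + c = 71.
Subtracting: 7a = 35, so a = 5; then c = 36 − 5·9 = -9.
So Q(n) = 5n² − 9, and Q(5) = 116.

116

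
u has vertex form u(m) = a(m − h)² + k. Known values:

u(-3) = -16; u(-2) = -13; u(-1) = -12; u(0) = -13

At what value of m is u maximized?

-1

First differences 3, 1, -1; second difference -2 = 2a, so a = -1.
Expanding, the m-coefficient is −2ah = 2h; matching it to the data gives h = -1, and then k = -12.
So u(m) = -1(m + 1)² − 12.
Hence h = -1.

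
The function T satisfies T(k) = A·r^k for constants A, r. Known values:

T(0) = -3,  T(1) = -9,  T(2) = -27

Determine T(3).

Consecutive ratio: -9/(-3) = 3, and -27/(-9) = 3, so r = 3.
Then A·3^0 = -3 gives A = -3, and T(k) = -3·3^k.
T(3) = -3·3^3 = -81.

-81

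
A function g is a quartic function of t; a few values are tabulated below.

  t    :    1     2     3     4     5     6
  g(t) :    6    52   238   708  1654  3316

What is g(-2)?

-12

First differences: 46, 186, 470, 946, 1662. Second differences: 140, 284, 476, 716. Third differences: 144, 192, 240. Fourth differences: 48, 48.
Level-4 differences are constant, so g has degree 4.
Fitting a degree-4 polynomial gives g(t) = 2t^4 + 4t³ - 4t² + 4.
Then g(-2) = -12.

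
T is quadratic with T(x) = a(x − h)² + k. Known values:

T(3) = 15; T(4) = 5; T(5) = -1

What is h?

First differences -10, -6; second difference 4 = 2a, so a = 2.
Expanding, the x-coefficient is −2ah = -4h; matching it to the data gives h = 6, and then k = -3.
So T(x) = 2(x − 6)² − 3.
Hence h = 6.

6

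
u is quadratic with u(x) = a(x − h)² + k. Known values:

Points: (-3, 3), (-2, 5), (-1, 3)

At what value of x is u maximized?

-2

First differences 2, -2; second difference -4 = 2a, so a = -2.
Expanding, the x-coefficient is −2ah = 4h; matching it to the data gives h = -2, and then k = 5.
So u(x) = -2(x + 2)² + 5.
Hence h = -2.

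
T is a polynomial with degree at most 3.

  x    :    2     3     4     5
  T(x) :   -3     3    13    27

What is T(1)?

First differences: 6, 10, 14. Second differences: 4, 4.
Level-2 differences are constant, so T has degree 2.
Fitting a degree-2 polynomial gives T(x) = 2x² - 4x - 3.
Then T(1) = -5.

-5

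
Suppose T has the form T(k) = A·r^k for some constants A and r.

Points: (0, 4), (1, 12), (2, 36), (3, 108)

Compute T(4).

Consecutive ratio: 12/4 = 3, and 36/12 = 3, so r = 3.
Then A·3^0 = 4 gives A = 4, and T(k) = 4·3^k.
T(4) = 4·3^4 = 324.

324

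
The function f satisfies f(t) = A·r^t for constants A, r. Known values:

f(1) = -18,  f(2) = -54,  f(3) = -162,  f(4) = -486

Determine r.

Consecutive ratio: -54/(-18) = 3, and -162/(-54) = 3, so r = 3.
Then A·3^1 = -18 gives A = -6, and f(t) = -6·3^t.

3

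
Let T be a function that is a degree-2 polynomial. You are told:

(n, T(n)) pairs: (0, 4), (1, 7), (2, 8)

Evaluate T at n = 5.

-1

Write T(n) = an² + bn + c; the 3 given values yield a linear system in the 3 coefficients.
Solving, T(n) = -n² + 4n + 4.
Then T(5) = -1.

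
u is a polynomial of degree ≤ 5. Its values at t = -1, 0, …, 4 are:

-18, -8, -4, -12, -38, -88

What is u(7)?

Write u(t) = at^5 + bt^4 + ct³ + dt² + et + p; the 6 given values yield a linear system in the 6 coefficients.
Solving, the top 2 coefficients vanish, and u(t) = -t³ - 3t² + 8t - 8.
Then u(7) = -442.

-442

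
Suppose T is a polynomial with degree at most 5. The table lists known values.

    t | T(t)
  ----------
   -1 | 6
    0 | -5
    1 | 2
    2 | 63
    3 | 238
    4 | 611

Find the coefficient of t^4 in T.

1

Write T(t) = at^5 + bt^4 + ct³ + dt² + et + p; the 6 given values yield a linear system in the 6 coefficients.
Solving, the leading coefficient vanishes, and T(t) = t^4 + 4t³ + 8t² - 6t - 5.
The coefficient of t^4 is 1.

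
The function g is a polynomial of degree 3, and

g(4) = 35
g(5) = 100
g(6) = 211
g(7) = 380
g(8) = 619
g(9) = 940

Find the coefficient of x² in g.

First differences: 65, 111, 169, 239, 321. Second differences: 46, 58, 70, 82. Third differences: 12, 12, 12.
Level-3 differences are constant, so g has degree 3.
Fitting a degree-3 polynomial gives g(x) = 2x³ - 7x² + 6x - 5.
The coefficient of x² is -7.

-7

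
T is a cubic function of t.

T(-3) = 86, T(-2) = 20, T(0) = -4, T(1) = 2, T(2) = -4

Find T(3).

-40

Write T(t) = at³ + bt² + ct + d; the 5 given values yield a linear system in the 4 coefficients.
Solving, T(t) = -3t³ + 3t² + 6t - 4.
Then T(3) = -40.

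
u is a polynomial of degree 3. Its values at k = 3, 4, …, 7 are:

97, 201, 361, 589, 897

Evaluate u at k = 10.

2421

First differences: 104, 160, 228, 308. Second differences: 56, 68, 80. Third differences: 12, 12.
Level-3 differences are constant, so u has degree 3.
Fitting a degree-3 polynomial gives u(k) = 2k³ + 4k² + 2k + 1.
Then u(10) = 2421.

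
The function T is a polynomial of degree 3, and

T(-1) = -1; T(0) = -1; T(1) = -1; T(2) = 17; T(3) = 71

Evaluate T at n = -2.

-19

First differences: 0, 0, 18, 54. Second differences: 0, 18, 36. Third differences: 18, 18.
Level-3 differences are constant, so T has degree 3.
Fitting a degree-3 polynomial gives T(n) = 3n³ - 3n - 1.
Then T(-2) = -19.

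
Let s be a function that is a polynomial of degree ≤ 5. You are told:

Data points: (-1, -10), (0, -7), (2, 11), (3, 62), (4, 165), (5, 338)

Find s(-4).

Write s(t) = at^5 + bt^4 + ct³ + dt² + et + p; the 6 given values yield a linear system in the 6 coefficients.
Solving, the top 2 coefficients vanish, and s(t) = 3t³ - t² - t - 7.
Then s(-4) = -211.

-211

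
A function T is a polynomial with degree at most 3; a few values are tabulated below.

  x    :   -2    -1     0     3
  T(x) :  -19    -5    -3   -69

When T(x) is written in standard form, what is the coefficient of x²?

Write T(x) = ax³ + bx² + cx + d; the 4 given values yield a linear system in the 4 coefficients.
Solving, the leading coefficient vanishes, and T(x) = -6x² - 4x - 3.
The coefficient of x² is -6.

-6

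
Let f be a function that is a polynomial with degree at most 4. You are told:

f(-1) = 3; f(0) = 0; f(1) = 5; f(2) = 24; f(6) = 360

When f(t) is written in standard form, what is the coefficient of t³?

Write f(t) = at^4 + bt³ + ct² + dt + e; the 5 given values yield a linear system in the 5 coefficients.
Solving, the leading coefficient vanishes, and f(t) = t³ + 4t².
The coefficient of t³ is 1.

1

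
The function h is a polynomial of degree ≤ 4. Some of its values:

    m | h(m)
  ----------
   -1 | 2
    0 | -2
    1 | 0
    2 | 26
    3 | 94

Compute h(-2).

First differences: -4, 2, 26, 68. Second differences: 6, 24, 42. Third differences: 18, 18.
Level-3 differences are constant, so h has degree 3.
Fitting a degree-3 polynomial gives h(m) = 3m³ + 3m² - 4m - 2.
Then h(-2) = -6.

-6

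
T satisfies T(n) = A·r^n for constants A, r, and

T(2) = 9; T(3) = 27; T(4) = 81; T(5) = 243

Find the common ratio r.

3

Consecutive ratio: 27/9 = 3, and 81/27 = 3, so r = 3.
Then A·3^2 = 9 gives A = 1, and T(n) = 1·3^n.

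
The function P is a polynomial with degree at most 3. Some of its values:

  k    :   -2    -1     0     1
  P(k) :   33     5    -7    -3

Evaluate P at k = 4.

105

First differences: -28, -12, 4. Second differences: 16, 16.
Level-2 differences are constant, so P has degree 2.
Fitting a degree-2 polynomial gives P(k) = 8k² - 4k - 7.
Then P(4) = 105.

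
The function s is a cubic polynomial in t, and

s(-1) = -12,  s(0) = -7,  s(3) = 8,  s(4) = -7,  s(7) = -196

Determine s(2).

Write s(t) = at³ + bt² + ct + d; the 5 given values yield a linear system in the 4 coefficients.
Solving, s(t) = -t³ + 2t² + 8t - 7.
Then s(2) = 9.

9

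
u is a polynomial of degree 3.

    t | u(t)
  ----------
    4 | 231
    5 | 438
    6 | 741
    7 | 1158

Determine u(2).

Write u(t) = at³ + bt² + ct + d; the 4 given values yield a linear system in the 4 coefficients.
Solving, u(t) = 3t³ + 3t² - 3t + 3.
Then u(2) = 33.

33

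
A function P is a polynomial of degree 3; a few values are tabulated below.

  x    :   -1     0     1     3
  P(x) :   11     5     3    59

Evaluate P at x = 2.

17

Write P(x) = ax³ + bx² + cx + d; the 4 given values yield a linear system in the 4 coefficients.
Solving, P(x) = 2x³ + 2x² - 6x + 5.
Then P(2) = 17.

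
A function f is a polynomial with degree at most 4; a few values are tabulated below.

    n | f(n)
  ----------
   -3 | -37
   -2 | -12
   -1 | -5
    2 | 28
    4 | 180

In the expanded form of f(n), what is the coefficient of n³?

2

Write f(n) = an^4 + bn³ + cn² + dn + e; the 5 given values yield a linear system in the 5 coefficients.
Solving, the leading coefficient vanishes, and f(n) = 2n³ + 3n² + 2n - 4.
The coefficient of n³ is 2.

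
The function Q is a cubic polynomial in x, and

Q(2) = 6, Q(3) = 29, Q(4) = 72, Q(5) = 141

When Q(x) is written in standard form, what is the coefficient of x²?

Write Q(x) = ax³ + bx² + cx + d; the 4 given values yield a linear system in the 4 coefficients.
Solving, Q(x) = x³ + x² - x - 4.
The coefficient of x² is 1.

1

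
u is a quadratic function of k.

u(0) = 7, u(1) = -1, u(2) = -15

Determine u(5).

Write u(k) = ak² + bk + c; the 3 given values yield a linear system in the 3 coefficients.
Solving, u(k) = -3k² - 5k + 7.
Then u(5) = -93.

-93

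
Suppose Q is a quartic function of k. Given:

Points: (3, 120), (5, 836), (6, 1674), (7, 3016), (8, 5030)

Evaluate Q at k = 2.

Write Q(k) = ak^4 + bk³ + ck² + dk + e; the 5 given values yield a linear system in the 5 coefficients.
Solving, Q(k) = k^4 + 2k³ - k² - 4k + 6.
Then Q(2) = 26.

26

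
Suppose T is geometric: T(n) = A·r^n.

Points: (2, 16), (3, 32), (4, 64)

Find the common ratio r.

Consecutive ratio: 32/16 = 2, and 64/32 = 2, so r = 2.
Then A·2^2 = 16 gives A = 4, and T(n) = 4·2^n.

2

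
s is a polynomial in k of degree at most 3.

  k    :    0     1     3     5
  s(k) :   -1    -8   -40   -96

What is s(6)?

Write s(k) = ak³ + bk² + ck + d; the 4 given values yield a linear system in the 4 coefficients.
Solving, the leading coefficient vanishes, and s(k) = -3k² - 4k - 1.
Then s(6) = -133.

-133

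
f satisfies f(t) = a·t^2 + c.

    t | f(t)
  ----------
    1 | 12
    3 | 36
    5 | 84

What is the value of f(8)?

From f(1) = 12 and f(3) = 36: 1a + c = 12 and 9a + c = 36.
Subtracting: 8a = 24, so a = 3; then c = 12 − 3·1 = 9.
So f(t) = 3t² + 9, and f(8) = 201.

201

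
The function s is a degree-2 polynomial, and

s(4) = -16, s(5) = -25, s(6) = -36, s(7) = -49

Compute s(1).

First differences: -9, -11, -13. Second differences: -2, -2.
Level-2 differences are constant, so s has degree 2.
Fitting a degree-2 polynomial gives s(x) = -x².
Then s(1) = -1.

-1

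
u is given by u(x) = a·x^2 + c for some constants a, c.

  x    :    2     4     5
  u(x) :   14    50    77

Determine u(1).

From u(2) = 14 and u(4) = 50: 4a + c = 14 and 16a + c = 50.
Subtracting: 12a = 36, so a = 3; then c = 14 − 3·4 = 2.
So u(x) = 3x² + 2, and u(1) = 5.

5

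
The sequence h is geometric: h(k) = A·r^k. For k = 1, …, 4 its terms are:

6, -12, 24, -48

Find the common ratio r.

-2

Consecutive ratio: -12/6 = -2, and 24/(-12) = -2, so r = -2.
Then A·(-2)^1 = 6 gives A = -3, and h(k) = -3·(-2)^k.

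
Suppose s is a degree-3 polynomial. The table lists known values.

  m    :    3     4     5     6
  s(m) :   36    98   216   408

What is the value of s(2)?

12

Write s(m) = am³ + bm² + cm + d; the 4 given values yield a linear system in the 4 coefficients.
Solving, s(m) = 3m³ - 8m² + 7m + 6.
Then s(2) = 12.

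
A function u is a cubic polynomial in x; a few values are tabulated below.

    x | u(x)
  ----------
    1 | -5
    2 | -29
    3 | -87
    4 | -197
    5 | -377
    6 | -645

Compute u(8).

-1517

Write u(x) = ax³ + bx² + cx + d; the 6 given values yield a linear system in the 4 coefficients.
Solving, u(x) = -3x³ + x² - 6x + 3.
Then u(8) = -1517.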